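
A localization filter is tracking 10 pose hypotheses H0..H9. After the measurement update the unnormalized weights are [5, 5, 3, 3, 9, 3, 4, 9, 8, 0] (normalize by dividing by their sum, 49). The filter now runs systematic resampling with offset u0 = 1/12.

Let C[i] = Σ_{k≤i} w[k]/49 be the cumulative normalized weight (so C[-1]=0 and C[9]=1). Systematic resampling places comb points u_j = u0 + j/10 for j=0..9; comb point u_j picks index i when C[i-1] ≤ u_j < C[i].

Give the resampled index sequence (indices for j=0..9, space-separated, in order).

C = [5/49, 10/49, 13/49, 16/49, 25/49, 4/7, 32/49, 41/49, 1, 1]
j=0: u_0=1/12 ∈ [0, 5/49) → index 0
j=1: u_1=11/60 ∈ [5/49, 10/49) → index 1
j=2: u_2=17/60 ∈ [13/49, 16/49) → index 3
j=3: u_3=23/60 ∈ [16/49, 25/49) → index 4
j=4: u_4=29/60 ∈ [16/49, 25/49) → index 4
j=5: u_5=7/12 ∈ [4/7, 32/49) → index 6
j=6: u_6=41/60 ∈ [32/49, 41/49) → index 7
j=7: u_7=47/60 ∈ [32/49, 41/49) → index 7
j=8: u_8=53/60 ∈ [41/49, 1) → index 8
j=9: u_9=59/60 ∈ [41/49, 1) → index 8

0 1 3 4 4 6 7 7 8 8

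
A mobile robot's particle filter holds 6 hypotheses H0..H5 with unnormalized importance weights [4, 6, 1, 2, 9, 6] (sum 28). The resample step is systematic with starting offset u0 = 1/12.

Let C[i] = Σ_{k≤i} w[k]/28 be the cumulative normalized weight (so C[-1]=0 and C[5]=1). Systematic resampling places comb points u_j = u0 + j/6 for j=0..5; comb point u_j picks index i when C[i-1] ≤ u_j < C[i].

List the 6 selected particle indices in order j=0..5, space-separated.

C = [1/7, 5/14, 11/28, 13/28, 11/14, 1]
j=0: u_0=1/12 ∈ [0, 1/7) → index 0
j=1: u_1=1/4 ∈ [1/7, 5/14) → index 1
j=2: u_2=5/12 ∈ [11/28, 13/28) → index 3
j=3: u_3=7/12 ∈ [13/28, 11/14) → index 4
j=4: u_4=3/4 ∈ [13/28, 11/14) → index 4
j=5: u_5=11/12 ∈ [11/14, 1) → index 5

0 1 3 4 4 5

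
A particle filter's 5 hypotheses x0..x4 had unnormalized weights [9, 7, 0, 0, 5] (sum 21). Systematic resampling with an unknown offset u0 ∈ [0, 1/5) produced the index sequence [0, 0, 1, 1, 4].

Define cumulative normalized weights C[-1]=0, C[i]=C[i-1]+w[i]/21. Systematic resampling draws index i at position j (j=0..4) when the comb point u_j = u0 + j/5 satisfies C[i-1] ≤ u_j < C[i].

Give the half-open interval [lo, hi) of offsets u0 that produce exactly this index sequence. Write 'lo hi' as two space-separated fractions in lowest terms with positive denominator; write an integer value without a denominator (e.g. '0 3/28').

1/35 17/105

C = [3/7, 16/21, 16/21, 16/21, 1]
j=0 picked index 0: u0 ∈ [0, 3/7)
j=1 picked index 0: u0 ∈ [-1/5, 8/35)
j=2 picked index 1: u0 ∈ [1/35, 38/105)
j=3 picked index 1: u0 ∈ [-6/35, 17/105)
j=4 picked index 4: u0 ∈ [-4/105, 1/5)
intersection: [1/35, 17/105)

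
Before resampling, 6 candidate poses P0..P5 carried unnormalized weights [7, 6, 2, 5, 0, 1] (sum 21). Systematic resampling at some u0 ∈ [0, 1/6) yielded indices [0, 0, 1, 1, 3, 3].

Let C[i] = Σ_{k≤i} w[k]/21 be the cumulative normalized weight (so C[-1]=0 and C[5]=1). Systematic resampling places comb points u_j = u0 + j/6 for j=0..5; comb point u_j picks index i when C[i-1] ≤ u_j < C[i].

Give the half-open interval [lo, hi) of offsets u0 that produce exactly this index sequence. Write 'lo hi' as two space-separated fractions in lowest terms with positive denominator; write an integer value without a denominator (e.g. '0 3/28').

1/21 5/42

C = [1/3, 13/21, 5/7, 20/21, 20/21, 1]
j=0 picked index 0: u0 ∈ [0, 1/3)
j=1 picked index 0: u0 ∈ [-1/6, 1/6)
j=2 picked index 1: u0 ∈ [0, 2/7)
j=3 picked index 1: u0 ∈ [-1/6, 5/42)
j=4 picked index 3: u0 ∈ [1/21, 2/7)
j=5 picked index 3: u0 ∈ [-5/42, 5/42)
intersection: [1/21, 5/42)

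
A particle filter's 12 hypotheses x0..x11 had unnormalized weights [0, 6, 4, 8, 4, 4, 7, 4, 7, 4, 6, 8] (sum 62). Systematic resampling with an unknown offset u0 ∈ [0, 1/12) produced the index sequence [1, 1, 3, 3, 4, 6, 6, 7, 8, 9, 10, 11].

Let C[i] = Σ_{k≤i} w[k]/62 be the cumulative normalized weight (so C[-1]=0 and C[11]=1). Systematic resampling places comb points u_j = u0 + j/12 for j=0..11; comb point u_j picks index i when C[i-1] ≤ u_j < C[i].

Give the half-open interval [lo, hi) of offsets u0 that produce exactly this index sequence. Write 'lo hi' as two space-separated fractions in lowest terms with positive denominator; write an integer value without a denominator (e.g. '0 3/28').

C = [0, 3/31, 5/31, 9/31, 11/31, 13/31, 33/62, 37/62, 22/31, 24/31, 27/31, 1]
j=0 picked index 1: u0 ∈ [0, 3/31)
j=1 picked index 1: u0 ∈ [-1/12, 5/372)
j=2 picked index 3: u0 ∈ [-1/186, 23/186)
j=3 picked index 3: u0 ∈ [-11/124, 5/124)
j=4 picked index 4: u0 ∈ [-4/93, 2/93)
j=5 picked index 6: u0 ∈ [1/372, 43/372)
j=6 picked index 6: u0 ∈ [-5/62, 1/31)
j=7 picked index 7: u0 ∈ [-19/372, 5/372)
j=8 picked index 8: u0 ∈ [-13/186, 4/93)
j=9 picked index 9: u0 ∈ [-5/124, 3/124)
j=10 picked index 10: u0 ∈ [-11/186, 7/186)
j=11 picked index 11: u0 ∈ [-17/372, 1/12)
intersection: [1/372, 5/372)

1/372 5/372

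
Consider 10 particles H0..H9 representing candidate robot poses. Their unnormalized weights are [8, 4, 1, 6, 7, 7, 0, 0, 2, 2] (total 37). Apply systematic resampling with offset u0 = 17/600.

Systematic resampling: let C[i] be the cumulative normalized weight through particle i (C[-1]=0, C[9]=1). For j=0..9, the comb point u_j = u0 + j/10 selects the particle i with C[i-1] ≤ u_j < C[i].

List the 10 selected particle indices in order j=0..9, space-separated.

C = [8/37, 12/37, 13/37, 19/37, 26/37, 33/37, 33/37, 33/37, 35/37, 1]
j=0: u_0=17/600 ∈ [0, 8/37) → index 0
j=1: u_1=77/600 ∈ [0, 8/37) → index 0
j=2: u_2=137/600 ∈ [8/37, 12/37) → index 1
j=3: u_3=197/600 ∈ [12/37, 13/37) → index 2
j=4: u_4=257/600 ∈ [13/37, 19/37) → index 3
j=5: u_5=317/600 ∈ [19/37, 26/37) → index 4
j=6: u_6=377/600 ∈ [19/37, 26/37) → index 4
j=7: u_7=437/600 ∈ [26/37, 33/37) → index 5
j=8: u_8=497/600 ∈ [26/37, 33/37) → index 5
j=9: u_9=557/600 ∈ [33/37, 35/37) → index 8

0 0 1 2 3 4 4 5 5 8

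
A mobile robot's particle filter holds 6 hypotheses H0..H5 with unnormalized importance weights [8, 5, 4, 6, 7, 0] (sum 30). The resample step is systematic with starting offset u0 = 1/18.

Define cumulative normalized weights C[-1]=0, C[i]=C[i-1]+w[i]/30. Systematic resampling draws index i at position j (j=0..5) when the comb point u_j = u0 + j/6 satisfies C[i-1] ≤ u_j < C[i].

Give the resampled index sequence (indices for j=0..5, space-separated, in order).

0 0 1 2 3 4

C = [4/15, 13/30, 17/30, 23/30, 1, 1]
j=0: u_0=1/18 ∈ [0, 4/15) → index 0
j=1: u_1=2/9 ∈ [0, 4/15) → index 0
j=2: u_2=7/18 ∈ [4/15, 13/30) → index 1
j=3: u_3=5/9 ∈ [13/30, 17/30) → index 2
j=4: u_4=13/18 ∈ [17/30, 23/30) → index 3
j=5: u_5=8/9 ∈ [23/30, 1) → index 4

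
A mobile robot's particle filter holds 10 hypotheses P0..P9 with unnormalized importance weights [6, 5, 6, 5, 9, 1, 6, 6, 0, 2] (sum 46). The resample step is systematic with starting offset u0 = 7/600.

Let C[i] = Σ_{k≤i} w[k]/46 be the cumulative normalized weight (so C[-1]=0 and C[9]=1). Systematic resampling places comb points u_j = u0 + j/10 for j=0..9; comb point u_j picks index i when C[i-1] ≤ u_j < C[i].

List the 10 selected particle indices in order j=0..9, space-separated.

0 0 1 2 3 4 4 6 6 7

C = [3/23, 11/46, 17/46, 11/23, 31/46, 16/23, 19/23, 22/23, 22/23, 1]
j=0: u_0=7/600 ∈ [0, 3/23) → index 0
j=1: u_1=67/600 ∈ [0, 3/23) → index 0
j=2: u_2=127/600 ∈ [3/23, 11/46) → index 1
j=3: u_3=187/600 ∈ [11/46, 17/46) → index 2
j=4: u_4=247/600 ∈ [17/46, 11/23) → index 3
j=5: u_5=307/600 ∈ [11/23, 31/46) → index 4
j=6: u_6=367/600 ∈ [11/23, 31/46) → index 4
j=7: u_7=427/600 ∈ [16/23, 19/23) → index 6
j=8: u_8=487/600 ∈ [16/23, 19/23) → index 6
j=9: u_9=547/600 ∈ [19/23, 22/23) → index 7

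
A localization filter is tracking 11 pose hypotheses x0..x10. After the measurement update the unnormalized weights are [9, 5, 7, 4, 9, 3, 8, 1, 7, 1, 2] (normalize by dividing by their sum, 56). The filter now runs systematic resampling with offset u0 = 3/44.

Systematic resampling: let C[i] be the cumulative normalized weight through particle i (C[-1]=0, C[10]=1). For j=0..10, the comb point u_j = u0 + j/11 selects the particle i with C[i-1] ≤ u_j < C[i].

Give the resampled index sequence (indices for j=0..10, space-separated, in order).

C = [9/56, 1/4, 3/8, 25/56, 17/28, 37/56, 45/56, 23/28, 53/56, 27/28, 1]
j=0: u_0=3/44 ∈ [0, 9/56) → index 0
j=1: u_1=7/44 ∈ [0, 9/56) → index 0
j=2: u_2=1/4 ∈ [1/4, 3/8) → index 2
j=3: u_3=15/44 ∈ [1/4, 3/8) → index 2
j=4: u_4=19/44 ∈ [3/8, 25/56) → index 3
j=5: u_5=23/44 ∈ [25/56, 17/28) → index 4
j=6: u_6=27/44 ∈ [17/28, 37/56) → index 5
j=7: u_7=31/44 ∈ [37/56, 45/56) → index 6
j=8: u_8=35/44 ∈ [37/56, 45/56) → index 6
j=9: u_9=39/44 ∈ [23/28, 53/56) → index 8
j=10: u_10=43/44 ∈ [27/28, 1) → index 10

0 0 2 2 3 4 5 6 6 8 10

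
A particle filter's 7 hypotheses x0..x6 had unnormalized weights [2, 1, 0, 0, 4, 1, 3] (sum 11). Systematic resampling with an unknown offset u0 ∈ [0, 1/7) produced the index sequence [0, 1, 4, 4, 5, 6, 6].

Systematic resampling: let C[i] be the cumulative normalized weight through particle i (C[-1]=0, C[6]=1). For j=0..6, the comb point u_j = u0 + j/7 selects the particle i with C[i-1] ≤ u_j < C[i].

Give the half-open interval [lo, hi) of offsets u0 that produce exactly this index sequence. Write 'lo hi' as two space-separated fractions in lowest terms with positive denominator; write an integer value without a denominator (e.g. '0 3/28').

C = [2/11, 3/11, 3/11, 3/11, 7/11, 8/11, 1]
j=0 picked index 0: u0 ∈ [0, 2/11)
j=1 picked index 1: u0 ∈ [3/77, 10/77)
j=2 picked index 4: u0 ∈ [-1/77, 27/77)
j=3 picked index 4: u0 ∈ [-12/77, 16/77)
j=4 picked index 5: u0 ∈ [5/77, 12/77)
j=5 picked index 6: u0 ∈ [1/77, 2/7)
j=6 picked index 6: u0 ∈ [-10/77, 1/7)
intersection: [5/77, 10/77)

5/77 10/77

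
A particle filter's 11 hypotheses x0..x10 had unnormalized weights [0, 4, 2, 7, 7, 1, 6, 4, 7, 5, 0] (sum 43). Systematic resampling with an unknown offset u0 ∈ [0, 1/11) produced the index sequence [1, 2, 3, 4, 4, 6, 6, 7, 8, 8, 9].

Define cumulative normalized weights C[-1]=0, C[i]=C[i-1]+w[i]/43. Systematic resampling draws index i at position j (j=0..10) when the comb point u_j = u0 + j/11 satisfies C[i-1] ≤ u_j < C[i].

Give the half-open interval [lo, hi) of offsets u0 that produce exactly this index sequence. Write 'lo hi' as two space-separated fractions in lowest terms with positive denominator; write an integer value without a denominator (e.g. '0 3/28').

C = [0, 4/43, 6/43, 13/43, 20/43, 21/43, 27/43, 31/43, 38/43, 1, 1]
j=0 picked index 1: u0 ∈ [0, 4/43)
j=1 picked index 2: u0 ∈ [1/473, 23/473)
j=2 picked index 3: u0 ∈ [-20/473, 57/473)
j=3 picked index 4: u0 ∈ [14/473, 91/473)
j=4 picked index 4: u0 ∈ [-29/473, 48/473)
j=5 picked index 6: u0 ∈ [16/473, 82/473)
j=6 picked index 6: u0 ∈ [-27/473, 39/473)
j=7 picked index 7: u0 ∈ [-4/473, 40/473)
j=8 picked index 8: u0 ∈ [-3/473, 74/473)
j=9 picked index 8: u0 ∈ [-46/473, 31/473)
j=10 picked index 9: u0 ∈ [-12/473, 1/11)
intersection: [16/473, 23/473)

16/473 23/473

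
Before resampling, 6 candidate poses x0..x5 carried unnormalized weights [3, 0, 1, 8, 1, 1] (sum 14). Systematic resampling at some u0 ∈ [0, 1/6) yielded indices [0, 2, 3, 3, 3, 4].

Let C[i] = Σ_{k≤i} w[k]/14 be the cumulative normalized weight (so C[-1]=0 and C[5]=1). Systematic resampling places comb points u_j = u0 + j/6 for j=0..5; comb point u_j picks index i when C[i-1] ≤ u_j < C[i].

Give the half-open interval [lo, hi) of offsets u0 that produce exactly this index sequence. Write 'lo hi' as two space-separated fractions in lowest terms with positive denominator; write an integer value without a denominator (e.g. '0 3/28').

C = [3/14, 3/14, 2/7, 6/7, 13/14, 1]
j=0 picked index 0: u0 ∈ [0, 3/14)
j=1 picked index 2: u0 ∈ [1/21, 5/42)
j=2 picked index 3: u0 ∈ [-1/21, 11/21)
j=3 picked index 3: u0 ∈ [-3/14, 5/14)
j=4 picked index 3: u0 ∈ [-8/21, 4/21)
j=5 picked index 4: u0 ∈ [1/42, 2/21)
intersection: [1/21, 2/21)

1/21 2/21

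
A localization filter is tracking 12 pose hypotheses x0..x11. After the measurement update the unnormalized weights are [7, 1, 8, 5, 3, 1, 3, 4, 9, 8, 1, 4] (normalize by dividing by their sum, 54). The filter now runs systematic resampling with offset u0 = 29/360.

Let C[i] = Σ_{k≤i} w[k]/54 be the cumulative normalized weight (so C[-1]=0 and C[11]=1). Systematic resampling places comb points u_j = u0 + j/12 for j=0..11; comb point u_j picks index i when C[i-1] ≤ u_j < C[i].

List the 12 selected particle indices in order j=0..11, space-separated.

C = [7/54, 4/27, 8/27, 7/18, 4/9, 25/54, 14/27, 16/27, 41/54, 49/54, 25/27, 1]
j=0: u_0=29/360 ∈ [0, 7/54) → index 0
j=1: u_1=59/360 ∈ [4/27, 8/27) → index 2
j=2: u_2=89/360 ∈ [4/27, 8/27) → index 2
j=3: u_3=119/360 ∈ [8/27, 7/18) → index 3
j=4: u_4=149/360 ∈ [7/18, 4/9) → index 4
j=5: u_5=179/360 ∈ [25/54, 14/27) → index 6
j=6: u_6=209/360 ∈ [14/27, 16/27) → index 7
j=7: u_7=239/360 ∈ [16/27, 41/54) → index 8
j=8: u_8=269/360 ∈ [16/27, 41/54) → index 8
j=9: u_9=299/360 ∈ [41/54, 49/54) → index 9
j=10: u_10=329/360 ∈ [49/54, 25/27) → index 10
j=11: u_11=359/360 ∈ [25/27, 1) → index 11

0 2 2 3 4 6 7 8 8 9 10 11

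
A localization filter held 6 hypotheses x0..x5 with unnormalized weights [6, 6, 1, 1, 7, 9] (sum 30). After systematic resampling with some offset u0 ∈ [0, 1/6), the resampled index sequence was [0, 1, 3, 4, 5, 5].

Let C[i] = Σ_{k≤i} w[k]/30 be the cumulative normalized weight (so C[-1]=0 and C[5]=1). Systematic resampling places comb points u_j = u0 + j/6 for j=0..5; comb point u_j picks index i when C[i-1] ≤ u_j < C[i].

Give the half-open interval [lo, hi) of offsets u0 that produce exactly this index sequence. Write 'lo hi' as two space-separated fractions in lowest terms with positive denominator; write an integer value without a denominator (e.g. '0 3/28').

1/10 2/15

C = [1/5, 2/5, 13/30, 7/15, 7/10, 1]
j=0 picked index 0: u0 ∈ [0, 1/5)
j=1 picked index 1: u0 ∈ [1/30, 7/30)
j=2 picked index 3: u0 ∈ [1/10, 2/15)
j=3 picked index 4: u0 ∈ [-1/30, 1/5)
j=4 picked index 5: u0 ∈ [1/30, 1/3)
j=5 picked index 5: u0 ∈ [-2/15, 1/6)
intersection: [1/10, 2/15)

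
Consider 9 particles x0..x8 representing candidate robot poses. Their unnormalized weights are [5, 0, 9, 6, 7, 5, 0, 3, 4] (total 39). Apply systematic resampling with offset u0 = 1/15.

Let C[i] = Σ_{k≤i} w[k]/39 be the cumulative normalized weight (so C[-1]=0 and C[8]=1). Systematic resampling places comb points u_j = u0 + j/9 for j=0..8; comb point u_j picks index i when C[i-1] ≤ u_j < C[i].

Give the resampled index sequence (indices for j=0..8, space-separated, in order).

0 2 2 3 3 4 5 7 8

C = [5/39, 5/39, 14/39, 20/39, 9/13, 32/39, 32/39, 35/39, 1]
j=0: u_0=1/15 ∈ [0, 5/39) → index 0
j=1: u_1=8/45 ∈ [5/39, 14/39) → index 2
j=2: u_2=13/45 ∈ [5/39, 14/39) → index 2
j=3: u_3=2/5 ∈ [14/39, 20/39) → index 3
j=4: u_4=23/45 ∈ [14/39, 20/39) → index 3
j=5: u_5=28/45 ∈ [20/39, 9/13) → index 4
j=6: u_6=11/15 ∈ [9/13, 32/39) → index 5
j=7: u_7=38/45 ∈ [32/39, 35/39) → index 7
j=8: u_8=43/45 ∈ [35/39, 1) → index 8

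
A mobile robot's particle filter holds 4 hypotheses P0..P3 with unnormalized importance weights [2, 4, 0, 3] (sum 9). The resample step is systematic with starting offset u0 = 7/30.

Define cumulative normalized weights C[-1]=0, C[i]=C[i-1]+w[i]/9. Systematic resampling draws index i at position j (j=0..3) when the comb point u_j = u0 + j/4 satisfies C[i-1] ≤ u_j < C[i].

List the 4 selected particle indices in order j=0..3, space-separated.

C = [2/9, 2/3, 2/3, 1]
j=0: u_0=7/30 ∈ [2/9, 2/3) → index 1
j=1: u_1=29/60 ∈ [2/9, 2/3) → index 1
j=2: u_2=11/15 ∈ [2/3, 1) → index 3
j=3: u_3=59/60 ∈ [2/3, 1) → index 3

1 1 3 3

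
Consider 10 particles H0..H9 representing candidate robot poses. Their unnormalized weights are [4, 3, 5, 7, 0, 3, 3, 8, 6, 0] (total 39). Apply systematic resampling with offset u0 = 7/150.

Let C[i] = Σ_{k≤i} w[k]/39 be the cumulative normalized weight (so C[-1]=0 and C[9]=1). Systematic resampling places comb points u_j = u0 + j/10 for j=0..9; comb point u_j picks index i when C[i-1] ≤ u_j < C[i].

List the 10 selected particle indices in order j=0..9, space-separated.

C = [4/39, 7/39, 4/13, 19/39, 19/39, 22/39, 25/39, 11/13, 1, 1]
j=0: u_0=7/150 ∈ [0, 4/39) → index 0
j=1: u_1=11/75 ∈ [4/39, 7/39) → index 1
j=2: u_2=37/150 ∈ [7/39, 4/13) → index 2
j=3: u_3=26/75 ∈ [4/13, 19/39) → index 3
j=4: u_4=67/150 ∈ [4/13, 19/39) → index 3
j=5: u_5=41/75 ∈ [19/39, 22/39) → index 5
j=6: u_6=97/150 ∈ [25/39, 11/13) → index 7
j=7: u_7=56/75 ∈ [25/39, 11/13) → index 7
j=8: u_8=127/150 ∈ [11/13, 1) → index 8
j=9: u_9=71/75 ∈ [11/13, 1) → index 8

0 1 2 3 3 5 7 7 8 8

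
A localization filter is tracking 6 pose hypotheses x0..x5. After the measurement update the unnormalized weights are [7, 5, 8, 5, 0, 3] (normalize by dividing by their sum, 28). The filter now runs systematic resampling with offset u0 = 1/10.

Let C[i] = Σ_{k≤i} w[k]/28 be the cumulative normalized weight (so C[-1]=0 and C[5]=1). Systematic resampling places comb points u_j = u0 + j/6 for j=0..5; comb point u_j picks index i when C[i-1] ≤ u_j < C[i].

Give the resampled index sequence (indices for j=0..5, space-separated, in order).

C = [1/4, 3/7, 5/7, 25/28, 25/28, 1]
j=0: u_0=1/10 ∈ [0, 1/4) → index 0
j=1: u_1=4/15 ∈ [1/4, 3/7) → index 1
j=2: u_2=13/30 ∈ [3/7, 5/7) → index 2
j=3: u_3=3/5 ∈ [3/7, 5/7) → index 2
j=4: u_4=23/30 ∈ [5/7, 25/28) → index 3
j=5: u_5=14/15 ∈ [25/28, 1) → index 5

0 1 2 2 3 5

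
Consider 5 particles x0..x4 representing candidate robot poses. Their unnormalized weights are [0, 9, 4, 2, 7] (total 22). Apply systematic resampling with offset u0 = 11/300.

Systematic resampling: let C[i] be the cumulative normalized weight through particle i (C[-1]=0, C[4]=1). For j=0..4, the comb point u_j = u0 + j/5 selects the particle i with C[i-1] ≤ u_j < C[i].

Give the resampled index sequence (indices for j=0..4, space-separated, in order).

C = [0, 9/22, 13/22, 15/22, 1]
j=0: u_0=11/300 ∈ [0, 9/22) → index 1
j=1: u_1=71/300 ∈ [0, 9/22) → index 1
j=2: u_2=131/300 ∈ [9/22, 13/22) → index 2
j=3: u_3=191/300 ∈ [13/22, 15/22) → index 3
j=4: u_4=251/300 ∈ [15/22, 1) → index 4

1 1 2 3 4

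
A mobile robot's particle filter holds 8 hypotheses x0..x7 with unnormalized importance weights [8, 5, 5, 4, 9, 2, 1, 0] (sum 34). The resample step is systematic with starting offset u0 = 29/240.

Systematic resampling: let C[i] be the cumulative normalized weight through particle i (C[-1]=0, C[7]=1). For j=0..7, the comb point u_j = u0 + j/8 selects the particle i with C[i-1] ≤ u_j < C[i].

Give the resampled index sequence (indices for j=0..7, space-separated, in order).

C = [4/17, 13/34, 9/17, 11/17, 31/34, 33/34, 1, 1]
j=0: u_0=29/240 ∈ [0, 4/17) → index 0
j=1: u_1=59/240 ∈ [4/17, 13/34) → index 1
j=2: u_2=89/240 ∈ [4/17, 13/34) → index 1
j=3: u_3=119/240 ∈ [13/34, 9/17) → index 2
j=4: u_4=149/240 ∈ [9/17, 11/17) → index 3
j=5: u_5=179/240 ∈ [11/17, 31/34) → index 4
j=6: u_6=209/240 ∈ [11/17, 31/34) → index 4
j=7: u_7=239/240 ∈ [33/34, 1) → index 6

0 1 1 2 3 4 4 6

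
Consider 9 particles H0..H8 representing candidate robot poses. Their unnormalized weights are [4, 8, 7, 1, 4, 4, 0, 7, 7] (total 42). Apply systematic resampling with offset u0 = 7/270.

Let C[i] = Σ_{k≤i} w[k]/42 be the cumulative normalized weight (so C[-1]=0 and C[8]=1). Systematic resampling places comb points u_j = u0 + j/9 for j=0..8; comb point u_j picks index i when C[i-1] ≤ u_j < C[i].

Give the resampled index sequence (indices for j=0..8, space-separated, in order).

0 1 1 2 3 5 7 7 8

C = [2/21, 2/7, 19/42, 10/21, 4/7, 2/3, 2/3, 5/6, 1]
j=0: u_0=7/270 ∈ [0, 2/21) → index 0
j=1: u_1=37/270 ∈ [2/21, 2/7) → index 1
j=2: u_2=67/270 ∈ [2/21, 2/7) → index 1
j=3: u_3=97/270 ∈ [2/7, 19/42) → index 2
j=4: u_4=127/270 ∈ [19/42, 10/21) → index 3
j=5: u_5=157/270 ∈ [4/7, 2/3) → index 5
j=6: u_6=187/270 ∈ [2/3, 5/6) → index 7
j=7: u_7=217/270 ∈ [2/3, 5/6) → index 7
j=8: u_8=247/270 ∈ [5/6, 1) → index 8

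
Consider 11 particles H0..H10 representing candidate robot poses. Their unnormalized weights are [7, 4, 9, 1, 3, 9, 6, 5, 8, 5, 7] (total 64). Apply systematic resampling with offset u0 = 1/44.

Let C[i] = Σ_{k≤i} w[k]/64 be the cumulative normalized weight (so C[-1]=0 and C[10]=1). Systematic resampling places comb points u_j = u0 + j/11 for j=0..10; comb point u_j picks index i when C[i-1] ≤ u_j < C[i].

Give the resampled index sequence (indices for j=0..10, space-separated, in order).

C = [7/64, 11/64, 5/16, 21/64, 3/8, 33/64, 39/64, 11/16, 13/16, 57/64, 1]
j=0: u_0=1/44 ∈ [0, 7/64) → index 0
j=1: u_1=5/44 ∈ [7/64, 11/64) → index 1
j=2: u_2=9/44 ∈ [11/64, 5/16) → index 2
j=3: u_3=13/44 ∈ [11/64, 5/16) → index 2
j=4: u_4=17/44 ∈ [3/8, 33/64) → index 5
j=5: u_5=21/44 ∈ [3/8, 33/64) → index 5
j=6: u_6=25/44 ∈ [33/64, 39/64) → index 6
j=7: u_7=29/44 ∈ [39/64, 11/16) → index 7
j=8: u_8=3/4 ∈ [11/16, 13/16) → index 8
j=9: u_9=37/44 ∈ [13/16, 57/64) → index 9
j=10: u_10=41/44 ∈ [57/64, 1) → index 10

0 1 2 2 5 5 6 7 8 9 10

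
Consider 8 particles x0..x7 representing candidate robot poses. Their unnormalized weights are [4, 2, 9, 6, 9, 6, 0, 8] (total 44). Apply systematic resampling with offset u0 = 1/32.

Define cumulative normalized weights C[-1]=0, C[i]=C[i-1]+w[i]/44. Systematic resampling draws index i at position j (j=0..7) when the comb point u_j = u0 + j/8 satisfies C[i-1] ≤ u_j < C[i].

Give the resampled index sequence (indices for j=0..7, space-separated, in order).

0 2 2 3 4 4 5 7

C = [1/11, 3/22, 15/44, 21/44, 15/22, 9/11, 9/11, 1]
j=0: u_0=1/32 ∈ [0, 1/11) → index 0
j=1: u_1=5/32 ∈ [3/22, 15/44) → index 2
j=2: u_2=9/32 ∈ [3/22, 15/44) → index 2
j=3: u_3=13/32 ∈ [15/44, 21/44) → index 3
j=4: u_4=17/32 ∈ [21/44, 15/22) → index 4
j=5: u_5=21/32 ∈ [21/44, 15/22) → index 4
j=6: u_6=25/32 ∈ [15/22, 9/11) → index 5
j=7: u_7=29/32 ∈ [9/11, 1) → index 7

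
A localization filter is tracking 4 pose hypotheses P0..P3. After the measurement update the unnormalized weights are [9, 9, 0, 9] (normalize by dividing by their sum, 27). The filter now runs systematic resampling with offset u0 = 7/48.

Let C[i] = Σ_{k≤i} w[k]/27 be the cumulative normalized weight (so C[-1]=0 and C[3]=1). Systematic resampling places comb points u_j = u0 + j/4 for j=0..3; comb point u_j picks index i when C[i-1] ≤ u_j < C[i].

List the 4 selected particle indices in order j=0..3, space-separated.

0 1 1 3

C = [1/3, 2/3, 2/3, 1]
j=0: u_0=7/48 ∈ [0, 1/3) → index 0
j=1: u_1=19/48 ∈ [1/3, 2/3) → index 1
j=2: u_2=31/48 ∈ [1/3, 2/3) → index 1
j=3: u_3=43/48 ∈ [2/3, 1) → index 3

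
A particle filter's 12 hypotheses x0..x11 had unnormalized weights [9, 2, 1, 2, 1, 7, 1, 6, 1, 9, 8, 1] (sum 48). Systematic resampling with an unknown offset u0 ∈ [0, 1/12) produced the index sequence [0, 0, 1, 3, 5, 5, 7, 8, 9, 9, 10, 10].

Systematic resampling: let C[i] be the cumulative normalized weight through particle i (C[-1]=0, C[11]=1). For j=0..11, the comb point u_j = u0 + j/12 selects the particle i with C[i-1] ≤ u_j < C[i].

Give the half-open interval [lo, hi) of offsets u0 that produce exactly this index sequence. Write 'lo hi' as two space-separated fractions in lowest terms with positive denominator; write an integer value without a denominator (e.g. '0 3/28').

C = [3/16, 11/48, 1/4, 7/24, 5/16, 11/24, 23/48, 29/48, 5/8, 13/16, 47/48, 1]
j=0 picked index 0: u0 ∈ [0, 3/16)
j=1 picked index 0: u0 ∈ [-1/12, 5/48)
j=2 picked index 1: u0 ∈ [1/48, 1/16)
j=3 picked index 3: u0 ∈ [0, 1/24)
j=4 picked index 5: u0 ∈ [-1/48, 1/8)
j=5 picked index 5: u0 ∈ [-5/48, 1/24)
j=6 picked index 7: u0 ∈ [-1/48, 5/48)
j=7 picked index 8: u0 ∈ [1/48, 1/24)
j=8 picked index 9: u0 ∈ [-1/24, 7/48)
j=9 picked index 9: u0 ∈ [-1/8, 1/16)
j=10 picked index 10: u0 ∈ [-1/48, 7/48)
j=11 picked index 10: u0 ∈ [-5/48, 1/16)
intersection: [1/48, 1/24)

1/48 1/24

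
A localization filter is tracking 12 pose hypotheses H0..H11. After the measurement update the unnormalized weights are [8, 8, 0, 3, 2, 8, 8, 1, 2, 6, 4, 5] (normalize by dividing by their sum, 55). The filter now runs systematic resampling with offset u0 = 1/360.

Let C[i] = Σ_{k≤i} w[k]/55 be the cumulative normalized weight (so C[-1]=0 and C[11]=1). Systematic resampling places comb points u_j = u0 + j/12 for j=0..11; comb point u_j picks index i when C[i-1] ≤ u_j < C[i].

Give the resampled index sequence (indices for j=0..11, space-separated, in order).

C = [8/55, 16/55, 16/55, 19/55, 21/55, 29/55, 37/55, 38/55, 8/11, 46/55, 10/11, 1]
j=0: u_0=1/360 ∈ [0, 8/55) → index 0
j=1: u_1=31/360 ∈ [0, 8/55) → index 0
j=2: u_2=61/360 ∈ [8/55, 16/55) → index 1
j=3: u_3=91/360 ∈ [8/55, 16/55) → index 1
j=4: u_4=121/360 ∈ [16/55, 19/55) → index 3
j=5: u_5=151/360 ∈ [21/55, 29/55) → index 5
j=6: u_6=181/360 ∈ [21/55, 29/55) → index 5
j=7: u_7=211/360 ∈ [29/55, 37/55) → index 6
j=8: u_8=241/360 ∈ [29/55, 37/55) → index 6
j=9: u_9=271/360 ∈ [8/11, 46/55) → index 9
j=10: u_10=301/360 ∈ [8/11, 46/55) → index 9
j=11: u_11=331/360 ∈ [10/11, 1) → index 11

0 0 1 1 3 5 5 6 6 9 9 11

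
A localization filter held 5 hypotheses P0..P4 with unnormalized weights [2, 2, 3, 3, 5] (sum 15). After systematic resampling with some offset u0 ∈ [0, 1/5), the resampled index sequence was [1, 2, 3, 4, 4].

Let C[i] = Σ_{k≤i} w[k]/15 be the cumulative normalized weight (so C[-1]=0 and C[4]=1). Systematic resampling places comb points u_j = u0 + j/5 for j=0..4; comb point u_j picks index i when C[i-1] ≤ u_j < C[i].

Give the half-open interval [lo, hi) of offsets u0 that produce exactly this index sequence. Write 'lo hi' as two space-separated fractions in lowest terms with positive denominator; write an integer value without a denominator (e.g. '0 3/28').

2/15 1/5

C = [2/15, 4/15, 7/15, 2/3, 1]
j=0 picked index 1: u0 ∈ [2/15, 4/15)
j=1 picked index 2: u0 ∈ [1/15, 4/15)
j=2 picked index 3: u0 ∈ [1/15, 4/15)
j=3 picked index 4: u0 ∈ [1/15, 2/5)
j=4 picked index 4: u0 ∈ [-2/15, 1/5)
intersection: [2/15, 1/5)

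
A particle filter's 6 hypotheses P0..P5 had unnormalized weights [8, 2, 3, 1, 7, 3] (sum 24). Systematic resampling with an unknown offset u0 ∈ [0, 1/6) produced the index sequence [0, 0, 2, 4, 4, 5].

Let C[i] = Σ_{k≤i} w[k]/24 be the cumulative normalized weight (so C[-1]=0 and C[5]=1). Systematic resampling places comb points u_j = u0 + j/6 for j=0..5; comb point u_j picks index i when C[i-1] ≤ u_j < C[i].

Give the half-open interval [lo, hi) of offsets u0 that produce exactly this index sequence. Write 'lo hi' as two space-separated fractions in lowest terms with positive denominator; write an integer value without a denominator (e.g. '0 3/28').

1/12 1/6

C = [1/3, 5/12, 13/24, 7/12, 7/8, 1]
j=0 picked index 0: u0 ∈ [0, 1/3)
j=1 picked index 0: u0 ∈ [-1/6, 1/6)
j=2 picked index 2: u0 ∈ [1/12, 5/24)
j=3 picked index 4: u0 ∈ [1/12, 3/8)
j=4 picked index 4: u0 ∈ [-1/12, 5/24)
j=5 picked index 5: u0 ∈ [1/24, 1/6)
intersection: [1/12, 1/6)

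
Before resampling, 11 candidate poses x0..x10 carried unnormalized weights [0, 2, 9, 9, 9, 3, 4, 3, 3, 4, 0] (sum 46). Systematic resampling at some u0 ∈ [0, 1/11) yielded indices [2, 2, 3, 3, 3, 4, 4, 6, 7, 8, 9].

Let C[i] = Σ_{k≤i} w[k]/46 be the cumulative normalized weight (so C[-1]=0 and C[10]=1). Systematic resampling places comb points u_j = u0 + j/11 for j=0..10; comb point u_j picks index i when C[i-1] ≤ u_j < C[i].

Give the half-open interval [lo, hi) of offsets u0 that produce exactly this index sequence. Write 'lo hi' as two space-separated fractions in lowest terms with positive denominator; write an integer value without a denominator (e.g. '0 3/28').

C = [0, 1/23, 11/46, 10/23, 29/46, 16/23, 18/23, 39/46, 21/23, 1, 1]
j=0 picked index 2: u0 ∈ [1/23, 11/46)
j=1 picked index 2: u0 ∈ [-12/253, 75/506)
j=2 picked index 3: u0 ∈ [29/506, 64/253)
j=3 picked index 3: u0 ∈ [-17/506, 41/253)
j=4 picked index 3: u0 ∈ [-63/506, 18/253)
j=5 picked index 4: u0 ∈ [-5/253, 89/506)
j=6 picked index 4: u0 ∈ [-28/253, 43/506)
j=7 picked index 6: u0 ∈ [15/253, 37/253)
j=8 picked index 7: u0 ∈ [14/253, 61/506)
j=9 picked index 8: u0 ∈ [15/506, 24/253)
j=10 picked index 9: u0 ∈ [1/253, 1/11)
intersection: [15/253, 18/253)

15/253 18/253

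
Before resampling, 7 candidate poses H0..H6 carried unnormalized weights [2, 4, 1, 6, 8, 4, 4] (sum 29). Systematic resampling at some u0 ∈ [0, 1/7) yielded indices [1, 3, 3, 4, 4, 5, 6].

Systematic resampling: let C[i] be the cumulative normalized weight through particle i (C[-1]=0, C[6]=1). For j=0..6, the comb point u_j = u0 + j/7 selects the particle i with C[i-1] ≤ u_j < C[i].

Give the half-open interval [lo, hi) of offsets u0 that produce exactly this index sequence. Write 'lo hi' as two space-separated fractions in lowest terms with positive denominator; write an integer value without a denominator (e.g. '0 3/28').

C = [2/29, 6/29, 7/29, 13/29, 21/29, 25/29, 1]
j=0 picked index 1: u0 ∈ [2/29, 6/29)
j=1 picked index 3: u0 ∈ [20/203, 62/203)
j=2 picked index 3: u0 ∈ [-9/203, 33/203)
j=3 picked index 4: u0 ∈ [4/203, 60/203)
j=4 picked index 4: u0 ∈ [-25/203, 31/203)
j=5 picked index 5: u0 ∈ [2/203, 30/203)
j=6 picked index 6: u0 ∈ [1/203, 1/7)
intersection: [20/203, 1/7)

20/203 1/7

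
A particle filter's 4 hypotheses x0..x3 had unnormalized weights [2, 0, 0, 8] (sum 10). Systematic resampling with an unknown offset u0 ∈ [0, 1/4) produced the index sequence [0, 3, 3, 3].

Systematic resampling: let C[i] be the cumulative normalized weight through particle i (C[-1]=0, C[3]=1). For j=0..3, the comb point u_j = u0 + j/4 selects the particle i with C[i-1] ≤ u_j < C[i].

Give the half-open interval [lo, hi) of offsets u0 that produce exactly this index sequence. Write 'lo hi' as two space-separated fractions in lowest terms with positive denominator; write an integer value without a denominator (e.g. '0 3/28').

0 1/5

C = [1/5, 1/5, 1/5, 1]
j=0 picked index 0: u0 ∈ [0, 1/5)
j=1 picked index 3: u0 ∈ [-1/20, 3/4)
j=2 picked index 3: u0 ∈ [-3/10, 1/2)
j=3 picked index 3: u0 ∈ [-11/20, 1/4)
intersection: [0, 1/5)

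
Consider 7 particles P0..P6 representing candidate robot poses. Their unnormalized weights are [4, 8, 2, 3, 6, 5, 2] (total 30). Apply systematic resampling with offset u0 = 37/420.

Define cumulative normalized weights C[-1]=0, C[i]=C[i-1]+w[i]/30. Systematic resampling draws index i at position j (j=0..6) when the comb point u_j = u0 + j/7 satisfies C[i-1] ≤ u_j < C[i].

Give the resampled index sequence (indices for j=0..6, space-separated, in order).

0 1 1 3 4 5 6

C = [2/15, 2/5, 7/15, 17/30, 23/30, 14/15, 1]
j=0: u_0=37/420 ∈ [0, 2/15) → index 0
j=1: u_1=97/420 ∈ [2/15, 2/5) → index 1
j=2: u_2=157/420 ∈ [2/15, 2/5) → index 1
j=3: u_3=31/60 ∈ [7/15, 17/30) → index 3
j=4: u_4=277/420 ∈ [17/30, 23/30) → index 4
j=5: u_5=337/420 ∈ [23/30, 14/15) → index 5
j=6: u_6=397/420 ∈ [14/15, 1) → index 6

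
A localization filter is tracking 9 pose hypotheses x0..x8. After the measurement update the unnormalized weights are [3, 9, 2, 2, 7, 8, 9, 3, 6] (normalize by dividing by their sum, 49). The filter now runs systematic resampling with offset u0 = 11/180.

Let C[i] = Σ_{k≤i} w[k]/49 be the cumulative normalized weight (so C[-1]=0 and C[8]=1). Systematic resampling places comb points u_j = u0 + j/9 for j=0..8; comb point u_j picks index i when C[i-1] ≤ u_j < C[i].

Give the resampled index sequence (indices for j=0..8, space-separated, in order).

C = [3/49, 12/49, 2/7, 16/49, 23/49, 31/49, 40/49, 43/49, 1]
j=0: u_0=11/180 ∈ [0, 3/49) → index 0
j=1: u_1=31/180 ∈ [3/49, 12/49) → index 1
j=2: u_2=17/60 ∈ [12/49, 2/7) → index 2
j=3: u_3=71/180 ∈ [16/49, 23/49) → index 4
j=4: u_4=91/180 ∈ [23/49, 31/49) → index 5
j=5: u_5=37/60 ∈ [23/49, 31/49) → index 5
j=6: u_6=131/180 ∈ [31/49, 40/49) → index 6
j=7: u_7=151/180 ∈ [40/49, 43/49) → index 7
j=8: u_8=19/20 ∈ [43/49, 1) → index 8

0 1 2 4 5 5 6 7 8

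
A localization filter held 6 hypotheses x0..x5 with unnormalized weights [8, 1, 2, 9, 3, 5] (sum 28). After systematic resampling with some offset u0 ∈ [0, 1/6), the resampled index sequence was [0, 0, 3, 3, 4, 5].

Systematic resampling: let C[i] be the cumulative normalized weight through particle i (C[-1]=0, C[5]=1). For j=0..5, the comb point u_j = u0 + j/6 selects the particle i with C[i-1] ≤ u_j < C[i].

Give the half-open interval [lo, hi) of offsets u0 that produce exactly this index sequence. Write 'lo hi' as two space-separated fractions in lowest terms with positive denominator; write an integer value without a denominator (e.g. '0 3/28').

5/84 5/42

C = [2/7, 9/28, 11/28, 5/7, 23/28, 1]
j=0 picked index 0: u0 ∈ [0, 2/7)
j=1 picked index 0: u0 ∈ [-1/6, 5/42)
j=2 picked index 3: u0 ∈ [5/84, 8/21)
j=3 picked index 3: u0 ∈ [-3/28, 3/14)
j=4 picked index 4: u0 ∈ [1/21, 13/84)
j=5 picked index 5: u0 ∈ [-1/84, 1/6)
intersection: [5/84, 5/42)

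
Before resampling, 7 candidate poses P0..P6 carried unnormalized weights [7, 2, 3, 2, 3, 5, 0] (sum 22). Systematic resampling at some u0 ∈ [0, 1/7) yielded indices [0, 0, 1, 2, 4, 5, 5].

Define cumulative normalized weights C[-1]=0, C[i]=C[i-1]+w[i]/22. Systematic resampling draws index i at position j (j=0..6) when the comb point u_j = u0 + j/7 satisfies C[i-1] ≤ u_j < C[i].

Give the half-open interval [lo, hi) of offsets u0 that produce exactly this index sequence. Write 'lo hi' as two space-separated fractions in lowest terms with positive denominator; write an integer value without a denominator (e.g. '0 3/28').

C = [7/22, 9/22, 6/11, 7/11, 17/22, 1, 1]
j=0 picked index 0: u0 ∈ [0, 7/22)
j=1 picked index 0: u0 ∈ [-1/7, 27/154)
j=2 picked index 1: u0 ∈ [5/154, 19/154)
j=3 picked index 2: u0 ∈ [-3/154, 9/77)
j=4 picked index 4: u0 ∈ [5/77, 31/154)
j=5 picked index 5: u0 ∈ [9/154, 2/7)
j=6 picked index 5: u0 ∈ [-13/154, 1/7)
intersection: [5/77, 9/77)

5/77 9/77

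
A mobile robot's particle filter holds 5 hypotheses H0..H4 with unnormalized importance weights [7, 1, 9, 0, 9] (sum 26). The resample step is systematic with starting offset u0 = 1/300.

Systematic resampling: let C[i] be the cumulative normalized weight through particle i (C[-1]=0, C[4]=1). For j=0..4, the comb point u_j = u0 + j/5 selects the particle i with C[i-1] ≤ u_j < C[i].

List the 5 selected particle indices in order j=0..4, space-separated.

C = [7/26, 4/13, 17/26, 17/26, 1]
j=0: u_0=1/300 ∈ [0, 7/26) → index 0
j=1: u_1=61/300 ∈ [0, 7/26) → index 0
j=2: u_2=121/300 ∈ [4/13, 17/26) → index 2
j=3: u_3=181/300 ∈ [4/13, 17/26) → index 2
j=4: u_4=241/300 ∈ [17/26, 1) → index 4

0 0 2 2 4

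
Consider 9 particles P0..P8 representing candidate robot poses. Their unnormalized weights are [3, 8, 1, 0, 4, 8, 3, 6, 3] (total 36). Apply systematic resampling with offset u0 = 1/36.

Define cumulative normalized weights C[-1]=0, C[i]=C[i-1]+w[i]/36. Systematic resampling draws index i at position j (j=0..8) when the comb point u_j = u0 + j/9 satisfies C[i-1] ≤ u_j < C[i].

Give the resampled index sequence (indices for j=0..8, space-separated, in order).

0 1 1 4 5 5 6 7 8

C = [1/12, 11/36, 1/3, 1/3, 4/9, 2/3, 3/4, 11/12, 1]
j=0: u_0=1/36 ∈ [0, 1/12) → index 0
j=1: u_1=5/36 ∈ [1/12, 11/36) → index 1
j=2: u_2=1/4 ∈ [1/12, 11/36) → index 1
j=3: u_3=13/36 ∈ [1/3, 4/9) → index 4
j=4: u_4=17/36 ∈ [4/9, 2/3) → index 5
j=5: u_5=7/12 ∈ [4/9, 2/3) → index 5
j=6: u_6=25/36 ∈ [2/3, 3/4) → index 6
j=7: u_7=29/36 ∈ [3/4, 11/12) → index 7
j=8: u_8=11/12 ∈ [11/12, 1) → index 8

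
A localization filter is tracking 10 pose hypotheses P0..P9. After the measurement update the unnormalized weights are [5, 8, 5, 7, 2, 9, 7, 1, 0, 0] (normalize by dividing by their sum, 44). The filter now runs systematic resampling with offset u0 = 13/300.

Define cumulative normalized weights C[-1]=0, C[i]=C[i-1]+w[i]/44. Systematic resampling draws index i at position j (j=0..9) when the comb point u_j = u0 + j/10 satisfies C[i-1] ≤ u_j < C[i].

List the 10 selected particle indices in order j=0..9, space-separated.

C = [5/44, 13/44, 9/22, 25/44, 27/44, 9/11, 43/44, 1, 1, 1]
j=0: u_0=13/300 ∈ [0, 5/44) → index 0
j=1: u_1=43/300 ∈ [5/44, 13/44) → index 1
j=2: u_2=73/300 ∈ [5/44, 13/44) → index 1
j=3: u_3=103/300 ∈ [13/44, 9/22) → index 2
j=4: u_4=133/300 ∈ [9/22, 25/44) → index 3
j=5: u_5=163/300 ∈ [9/22, 25/44) → index 3
j=6: u_6=193/300 ∈ [27/44, 9/11) → index 5
j=7: u_7=223/300 ∈ [27/44, 9/11) → index 5
j=8: u_8=253/300 ∈ [9/11, 43/44) → index 6
j=9: u_9=283/300 ∈ [9/11, 43/44) → index 6

0 1 1 2 3 3 5 5 6 6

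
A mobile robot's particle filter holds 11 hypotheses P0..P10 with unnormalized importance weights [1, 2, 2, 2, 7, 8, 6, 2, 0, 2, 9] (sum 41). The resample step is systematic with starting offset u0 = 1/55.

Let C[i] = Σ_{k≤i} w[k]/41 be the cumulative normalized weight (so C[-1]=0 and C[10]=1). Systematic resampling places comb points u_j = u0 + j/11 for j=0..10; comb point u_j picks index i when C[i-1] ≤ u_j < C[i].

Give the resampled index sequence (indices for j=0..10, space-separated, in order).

0 2 4 4 5 5 6 6 9 10 10

C = [1/41, 3/41, 5/41, 7/41, 14/41, 22/41, 28/41, 30/41, 30/41, 32/41, 1]
j=0: u_0=1/55 ∈ [0, 1/41) → index 0
j=1: u_1=6/55 ∈ [3/41, 5/41) → index 2
j=2: u_2=1/5 ∈ [7/41, 14/41) → index 4
j=3: u_3=16/55 ∈ [7/41, 14/41) → index 4
j=4: u_4=21/55 ∈ [14/41, 22/41) → index 5
j=5: u_5=26/55 ∈ [14/41, 22/41) → index 5
j=6: u_6=31/55 ∈ [22/41, 28/41) → index 6
j=7: u_7=36/55 ∈ [22/41, 28/41) → index 6
j=8: u_8=41/55 ∈ [30/41, 32/41) → index 9
j=9: u_9=46/55 ∈ [32/41, 1) → index 10
j=10: u_10=51/55 ∈ [32/41, 1) → index 10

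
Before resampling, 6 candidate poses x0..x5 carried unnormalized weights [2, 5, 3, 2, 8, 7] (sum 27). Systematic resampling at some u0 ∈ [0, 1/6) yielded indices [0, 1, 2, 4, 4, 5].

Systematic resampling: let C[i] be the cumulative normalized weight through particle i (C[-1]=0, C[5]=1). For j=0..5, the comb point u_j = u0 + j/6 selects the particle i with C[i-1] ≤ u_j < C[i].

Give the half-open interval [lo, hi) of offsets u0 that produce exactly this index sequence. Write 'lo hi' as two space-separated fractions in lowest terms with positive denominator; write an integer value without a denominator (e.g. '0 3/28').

0 1/27

C = [2/27, 7/27, 10/27, 4/9, 20/27, 1]
j=0 picked index 0: u0 ∈ [0, 2/27)
j=1 picked index 1: u0 ∈ [-5/54, 5/54)
j=2 picked index 2: u0 ∈ [-2/27, 1/27)
j=3 picked index 4: u0 ∈ [-1/18, 13/54)
j=4 picked index 4: u0 ∈ [-2/9, 2/27)
j=5 picked index 5: u0 ∈ [-5/54, 1/6)
intersection: [0, 1/27)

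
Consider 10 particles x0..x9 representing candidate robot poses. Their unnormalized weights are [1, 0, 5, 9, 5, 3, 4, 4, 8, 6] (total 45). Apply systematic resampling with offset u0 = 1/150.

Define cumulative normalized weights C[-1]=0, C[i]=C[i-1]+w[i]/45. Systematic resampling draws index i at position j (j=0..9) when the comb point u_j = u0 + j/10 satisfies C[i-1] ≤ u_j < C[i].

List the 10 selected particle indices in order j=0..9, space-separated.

C = [1/45, 1/45, 2/15, 1/3, 4/9, 23/45, 3/5, 31/45, 13/15, 1]
j=0: u_0=1/150 ∈ [0, 1/45) → index 0
j=1: u_1=8/75 ∈ [1/45, 2/15) → index 2
j=2: u_2=31/150 ∈ [2/15, 1/3) → index 3
j=3: u_3=23/75 ∈ [2/15, 1/3) → index 3
j=4: u_4=61/150 ∈ [1/3, 4/9) → index 4
j=5: u_5=38/75 ∈ [4/9, 23/45) → index 5
j=6: u_6=91/150 ∈ [3/5, 31/45) → index 7
j=7: u_7=53/75 ∈ [31/45, 13/15) → index 8
j=8: u_8=121/150 ∈ [31/45, 13/15) → index 8
j=9: u_9=68/75 ∈ [13/15, 1) → index 9

0 2 3 3 4 5 7 8 8 9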